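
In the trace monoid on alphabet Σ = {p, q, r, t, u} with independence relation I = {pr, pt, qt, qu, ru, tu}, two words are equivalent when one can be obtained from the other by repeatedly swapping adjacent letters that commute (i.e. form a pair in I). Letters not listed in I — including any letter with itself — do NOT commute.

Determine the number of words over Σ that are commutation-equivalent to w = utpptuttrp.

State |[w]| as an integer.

piece 0:u — minimal
piece 1:t — minimal
piece 2:p rests on {0:u}
piece 3:p rests on {2:p}
piece 4:t rests on {1:t}
piece 5:u rests on {3:p}
piece 6:t rests on {4:t}
piece 7:t rests on {6:t}
piece 8:r rests on {7:t}
piece 9:p rests on {5:u}
minimal pieces: {0:u, 1:t}
ways to finish when only these pieces remain (= sum over removing one remaining piece with nothing left below it):
  1 left: {8}→1  {9}→1
  2 left: {5,9}→1  {7,8}→1  {8,9}→2
  3 left: {3,5,9}→1  {5,8,9}→3  {6,7,8}→1  {7,8,9}→3
  4 left: {2,3,5,9}→1  {3,5,8,9}→4  {4,6,7,8}→1  {5,7,8,9}→6  {6,7,8,9}→4
  5 left: {0,2,3,5,9}→1  {1,4,6,7,8}→1  {2,3,5,8,9}→5  {3,5,7,8,9}→10  {4,6,7,8,9}→5  {5,6,7,8,9}→10
  6 left: {0,2,3,5,8,9}→6  {1,4,6,7,8,9}→6  {2,3,5,7,8,9}→15  {3,5,6,7,8,9}→20  {4,5,6,7,8,9}→15
  7 left: {0,2,3,5,7,8,9}→21  {1,4,5,6,7,8,9}→21  {2,3,5,6,7,8,9}→35  {3,4,5,6,7,8,9}→35
  8 left: {0,2,3,5,6,7,8,9}→56  {1,3,4,5,6,7,8,9}→56  {2,3,4,5,6,7,8,9}→70
  placing 0:u first → 126 extensions
  placing 1:t first → 126 extensions
total linear extensions = 252

252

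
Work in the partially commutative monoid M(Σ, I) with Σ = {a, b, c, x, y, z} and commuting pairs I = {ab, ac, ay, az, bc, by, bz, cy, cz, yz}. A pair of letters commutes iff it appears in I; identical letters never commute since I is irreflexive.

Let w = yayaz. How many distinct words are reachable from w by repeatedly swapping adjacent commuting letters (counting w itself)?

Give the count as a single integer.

piece 0:y — minimal
piece 1:a — minimal
piece 2:y rests on {0:y}
piece 3:a rests on {1:a}
piece 4:z — minimal
minimal pieces: {0:y, 1:a, 4:z}
ways to finish when only these pieces remain (= sum over removing one remaining piece with nothing left below it):
  1 left: {2}→1  {3}→1  {4}→1
  2 left: {0,2}→1  {1,3}→1  {2,3}→2  {2,4}→2  {3,4}→2
  3 left: {0,2,3}→3  {0,2,4}→3  {1,2,3}→3  {1,3,4}→3  {2,3,4}→6
  placing 0:y first → 12 extensions
  placing 1:a first → 12 extensions
  placing 4:z first → 6 extensions
total linear extensions = 30

30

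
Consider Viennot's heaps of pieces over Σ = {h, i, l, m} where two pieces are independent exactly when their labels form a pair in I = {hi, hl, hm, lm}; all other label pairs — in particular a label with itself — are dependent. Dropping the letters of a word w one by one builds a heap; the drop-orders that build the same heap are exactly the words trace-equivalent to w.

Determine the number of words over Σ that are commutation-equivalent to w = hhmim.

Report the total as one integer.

10

0(h) covers ∅
1(h) covers 0:h
2(m) covers ∅
3(i) covers 2:m
4(m) covers 3:i
floor of heap: 0:h, 2:m
completions by unplaced set U, small U first (add the entries for U minus each lowest piece of U):
  |U|=1: {1}:1  {4}:1
  |U|=2: {0,1}:1  {1,4}:2  {3,4}:1
  |U|=3: {0,1,4}:3  {1,3,4}:3  {2,3,4}:1
  start at 0(h): 4
  start at 2(m): 6
sum over floor = 10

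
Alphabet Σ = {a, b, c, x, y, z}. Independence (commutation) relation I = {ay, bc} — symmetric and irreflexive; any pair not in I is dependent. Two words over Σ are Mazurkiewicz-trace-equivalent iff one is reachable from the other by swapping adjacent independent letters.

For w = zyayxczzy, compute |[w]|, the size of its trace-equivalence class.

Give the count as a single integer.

3

piece 0:z — minimal
piece 1:y rests on {0:z}
piece 2:a rests on {0:z}
piece 3:y rests on {1:y}
piece 4:x rests on {2:a, 3:y}
piece 5:c rests on {4:x}
piece 6:z rests on {5:c}
piece 7:z rests on {6:z}
piece 8:y rests on {7:z}
minimal pieces: {0:z}
ways to finish when only these pieces remain (= sum over removing one remaining piece with nothing left below it):
  1 left: {8}→1
  2 left: {7,8}→1
  3 left: {6,7,8}→1
  4 left: {5,6,7,8}→1
  5 left: {4,5,6,7,8}→1
  6 left: {2,4,5,6,7,8}→1  {3,4,5,6,7,8}→1
  7 left: {1,3,4,5,6,7,8}→1  {2,3,4,5,6,7,8}→2
  placing 0:z first → 3 extensions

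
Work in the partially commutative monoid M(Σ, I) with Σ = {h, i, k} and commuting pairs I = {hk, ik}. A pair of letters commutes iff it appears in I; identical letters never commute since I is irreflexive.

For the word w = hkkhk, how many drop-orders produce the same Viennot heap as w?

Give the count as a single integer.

drop 0:h onto floor
drop 1:k onto floor
drop 2:k onto {1:k}
drop 3:h onto {0:h}
drop 4:k onto {2:k}
ground layer = {0:h, 1:k}
drop-orders for the pieces not yet dropped (sum over which currently-grounded one goes next):
  1 to go: {3} 1  {4} 1
  2 to go: {0,3} 1  {2,4} 1  {3,4} 2
  3 to go: {0,3,4} 3  {1,2,4} 1  {2,3,4} 3
  if 0:h drops first: 4 orders
  if 1:k drops first: 6 orders
heap linearizations: 10

10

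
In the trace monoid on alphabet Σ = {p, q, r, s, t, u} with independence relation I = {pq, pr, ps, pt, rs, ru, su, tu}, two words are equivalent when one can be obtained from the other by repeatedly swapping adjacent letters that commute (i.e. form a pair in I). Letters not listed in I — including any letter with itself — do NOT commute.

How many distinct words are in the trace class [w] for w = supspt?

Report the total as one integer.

20

piece 0:s — minimal
piece 1:u — minimal
piece 2:p rests on {1:u}
piece 3:s rests on {0:s}
piece 4:p rests on {2:p}
piece 5:t rests on {3:s}
minimal pieces: {0:s, 1:u}
ways to finish when only these pieces remain (= sum over removing one remaining piece with nothing left below it):
  1 left: {4}→1  {5}→1
  2 left: {2,4}→1  {3,5}→1  {4,5}→2
  3 left: {0,3,5}→1  {1,2,4}→1  {2,4,5}→3  {3,4,5}→3
  4 left: {0,3,4,5}→4  {1,2,4,5}→4  {2,3,4,5}→6
  placing 0:s first → 10 extensions
  placing 1:u first → 10 extensions
total linear extensions = 20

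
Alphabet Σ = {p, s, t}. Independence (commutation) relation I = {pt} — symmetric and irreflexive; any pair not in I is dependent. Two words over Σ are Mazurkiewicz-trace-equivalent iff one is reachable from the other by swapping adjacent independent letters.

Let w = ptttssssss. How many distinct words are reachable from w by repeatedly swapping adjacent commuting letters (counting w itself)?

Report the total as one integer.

piece 0:p — minimal
piece 1:t — minimal
piece 2:t rests on {1:t}
piece 3:t rests on {2:t}
piece 4:s rests on {0:p, 3:t}
piece 5:s rests on {4:s}
piece 6:s rests on {5:s}
piece 7:s rests on {6:s}
piece 8:s rests on {7:s}
piece 9:s rests on {8:s}
minimal pieces: {0:p, 1:t}
ways to finish when only these pieces remain (= sum over removing one remaining piece with nothing left below it):
  1 left: {9}→1
  2 left: {8,9}→1
  3 left: {7,8,9}→1
  4 left: {6,7,8,9}→1
  5 left: {5,6,7,8,9}→1
  6 left: {4,5,6,7,8,9}→1
  7 left: {0,4,5,6,7,8,9}→1  {3,4,5,6,7,8,9}→1
  8 left: {0,3,4,5,6,7,8,9}→2  {2,3,4,5,6,7,8,9}→1
  placing 0:p first → 1 extensions
  placing 1:t first → 3 extensions
total linear extensions = 4

4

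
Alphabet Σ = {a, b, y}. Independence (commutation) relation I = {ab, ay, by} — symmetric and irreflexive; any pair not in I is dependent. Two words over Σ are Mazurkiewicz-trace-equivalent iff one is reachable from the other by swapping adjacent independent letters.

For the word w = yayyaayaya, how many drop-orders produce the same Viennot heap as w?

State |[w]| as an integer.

piece 0:y — minimal
piece 1:a — minimal
piece 2:y rests on {0:y}
piece 3:y rests on {2:y}
piece 4:a rests on {1:a}
piece 5:a rests on {4:a}
piece 6:y rests on {3:y}
piece 7:a rests on {5:a}
piece 8:y rests on {6:y}
piece 9:a rests on {7:a}
minimal pieces: {0:y, 1:a}
ways to finish when only these pieces remain (= sum over removing one remaining piece with nothing left below it):
  1 left: {8}→1  {9}→1
  2 left: {6,8}→1  {7,9}→1  {8,9}→2
  3 left: {3,6,8}→1  {5,7,9}→1  {6,8,9}→3  {7,8,9}→3
  4 left: {2,3,6,8}→1  {3,6,8,9}→4  {4,5,7,9}→1  {5,7,8,9}→4  {6,7,8,9}→6
  5 left: {0,2,3,6,8}→1  {1,4,5,7,9}→1  {2,3,6,8,9}→5  {3,6,7,8,9}→10  {4,5,7,8,9}→5  {5,6,7,8,9}→10
  6 left: {0,2,3,6,8,9}→6  {1,4,5,7,8,9}→6  {2,3,6,7,8,9}→15  {3,5,6,7,8,9}→20  {4,5,6,7,8,9}→15
  7 left: {0,2,3,6,7,8,9}→21  {1,4,5,6,7,8,9}→21  {2,3,5,6,7,8,9}→35  {3,4,5,6,7,8,9}→35
  8 left: {0,2,3,5,6,7,8,9}→56  {1,3,4,5,6,7,8,9}→56  {2,3,4,5,6,7,8,9}→70
  placing 0:y first → 126 extensions
  placing 1:a first → 126 extensions
total linear extensions = 252

252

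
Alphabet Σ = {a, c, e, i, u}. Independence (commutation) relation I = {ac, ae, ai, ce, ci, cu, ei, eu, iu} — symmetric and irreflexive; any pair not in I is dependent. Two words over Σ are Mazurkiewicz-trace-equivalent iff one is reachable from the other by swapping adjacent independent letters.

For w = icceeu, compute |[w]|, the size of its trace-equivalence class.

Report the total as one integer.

180

piece 0:i — minimal
piece 1:c — minimal
piece 2:c rests on {1:c}
piece 3:e — minimal
piece 4:e rests on {3:e}
piece 5:u — minimal
minimal pieces: {0:i, 1:c, 3:e, 5:u}
ways to finish when only these pieces remain (= sum over removing one remaining piece with nothing left below it):
  1 left: {0}→1  {2}→1  {4}→1  {5}→1
  2 left: {0,2}→2  {0,4}→2  {0,5}→2  {1,2}→1  {2,4}→2  {2,5}→2  {3,4}→1  {4,5}→2
  3 left: {0,1,2}→3  {0,2,4}→6  {0,2,5}→6  {0,3,4}→3  {0,4,5}→6  {1,2,4}→3  {1,2,5}→3  {2,3,4}→3  {2,4,5}→6  {3,4,5}→3
  4 left: {0,1,2,4}→12  {0,1,2,5}→12  {0,2,3,4}→12  {0,2,4,5}→24  {0,3,4,5}→12  {1,2,3,4}→6  {1,2,4,5}→12  {2,3,4,5}→12
  placing 0:i first → 30 extensions
  placing 1:c first → 60 extensions
  placing 3:e first → 60 extensions
  placing 5:u first → 30 extensions
total linear extensions = 180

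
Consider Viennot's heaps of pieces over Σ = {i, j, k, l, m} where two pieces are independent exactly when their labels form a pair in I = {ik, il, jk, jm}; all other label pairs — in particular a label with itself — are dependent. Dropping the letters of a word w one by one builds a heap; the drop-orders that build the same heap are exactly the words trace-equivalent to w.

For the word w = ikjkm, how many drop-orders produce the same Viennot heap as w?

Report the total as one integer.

0(i) covers ∅
1(k) covers ∅
2(j) covers 0:i
3(k) covers 1:k
4(m) covers 0:i, 3:k
floor of heap: 0:i, 1:k
completions by unplaced set U, small U first (add the entries for U minus each lowest piece of U):
  |U|=1: {2}:1  {4}:1
  |U|=2: {2,4}:2  {3,4}:1
  |U|=3: {0,2,4}:2  {1,3,4}:1  {2,3,4}:3
  start at 0(i): 4
  start at 1(k): 5
sum over floor = 9

9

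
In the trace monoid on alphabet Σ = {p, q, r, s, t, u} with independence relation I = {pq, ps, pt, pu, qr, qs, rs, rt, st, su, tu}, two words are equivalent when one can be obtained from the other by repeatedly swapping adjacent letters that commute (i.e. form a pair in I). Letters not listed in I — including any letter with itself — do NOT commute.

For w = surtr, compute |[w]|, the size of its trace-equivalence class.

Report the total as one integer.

#0=s has no predecessor
#1=u has no predecessor
#2=r depends on [1:u]
#3=t has no predecessor
#4=r depends on [2:r]
sources: [0:s, 1:u, 3:t]
N(rest) = Σ N(rest − s) over sources s of rest; N(one piece) = 1:
  size 1 → [0]=1  [3]=1  [4]=1
  size 2 → [0,3]=2  [0,4]=2  [2,4]=1  [3,4]=2
  size 3 → [0,2,4]=3  [0,3,4]=6  [1,2,4]=1  [2,3,4]=3
  first=0(s) contributes 4
  first=1(u) contributes 12
  first=3(t) contributes 4
|[w]| = 20

20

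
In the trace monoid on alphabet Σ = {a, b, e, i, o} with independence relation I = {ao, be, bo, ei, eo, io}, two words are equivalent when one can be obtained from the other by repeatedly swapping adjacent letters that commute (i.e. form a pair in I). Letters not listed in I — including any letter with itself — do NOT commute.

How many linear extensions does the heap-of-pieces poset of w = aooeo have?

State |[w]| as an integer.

10

0(a) covers ∅
1(o) covers ∅
2(o) covers 1:o
3(e) covers 0:a
4(o) covers 2:o
floor of heap: 0:a, 1:o
completions by unplaced set U, small U first (add the entries for U minus each lowest piece of U):
  |U|=1: {3}:1  {4}:1
  |U|=2: {0,3}:1  {2,4}:1  {3,4}:2
  |U|=3: {0,3,4}:3  {1,2,4}:1  {2,3,4}:3
  start at 0(a): 4
  start at 1(o): 6
sum over floor = 10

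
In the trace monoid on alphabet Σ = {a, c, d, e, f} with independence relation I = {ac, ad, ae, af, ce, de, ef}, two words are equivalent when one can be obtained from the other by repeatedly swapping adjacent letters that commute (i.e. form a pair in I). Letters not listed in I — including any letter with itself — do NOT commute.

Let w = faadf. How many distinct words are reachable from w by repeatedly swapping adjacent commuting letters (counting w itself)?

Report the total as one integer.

10

0(f) covers ∅
1(a) covers ∅
2(a) covers 1:a
3(d) covers 0:f
4(f) covers 3:d
floor of heap: 0:f, 1:a
completions by unplaced set U, small U first (add the entries for U minus each lowest piece of U):
  |U|=1: {2}:1  {4}:1
  |U|=2: {1,2}:1  {2,4}:2  {3,4}:1
  |U|=3: {0,3,4}:1  {1,2,4}:3  {2,3,4}:3
  start at 0(f): 6
  start at 1(a): 4
sum over floor = 10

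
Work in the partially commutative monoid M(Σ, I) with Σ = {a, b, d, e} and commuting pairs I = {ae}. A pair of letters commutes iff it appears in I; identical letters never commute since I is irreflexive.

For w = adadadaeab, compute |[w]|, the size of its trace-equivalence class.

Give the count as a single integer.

3

drop 0:a onto floor
drop 1:d onto {0:a}
drop 2:a onto {1:d}
drop 3:d onto {2:a}
drop 4:a onto {3:d}
drop 5:d onto {4:a}
drop 6:a onto {5:d}
drop 7:e onto {5:d}
drop 8:a onto {6:a}
drop 9:b onto {7:e, 8:a}
ground layer = {0:a}
drop-orders for the pieces not yet dropped (sum over which currently-grounded one goes next):
  1 to go: {9} 1
  2 to go: {7,9} 1  {8,9} 1
  3 to go: {6,8,9} 1  {7,8,9} 2
  4 to go: {6,7,8,9} 3
  5 to go: {5,6,7,8,9} 3
  6 to go: {4,5,6,7,8,9} 3
  7 to go: {3,4,5,6,7,8,9} 3
  8 to go: {2,3,4,5,6,7,8,9} 3
  if 0:a drops first: 3 orders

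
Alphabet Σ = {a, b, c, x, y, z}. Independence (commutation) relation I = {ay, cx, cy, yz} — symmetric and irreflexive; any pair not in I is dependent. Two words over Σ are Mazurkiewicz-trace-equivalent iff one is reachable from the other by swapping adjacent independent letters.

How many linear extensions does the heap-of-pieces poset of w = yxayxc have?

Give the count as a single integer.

0(y) covers ∅
1(x) covers 0:y
2(a) covers 1:x
3(y) covers 1:x
4(x) covers 2:a, 3:y
5(c) covers 2:a
floor of heap: 0:y
completions by unplaced set U, small U first (add the entries for U minus each lowest piece of U):
  |U|=1: {4}:1  {5}:1
  |U|=2: {3,4}:1  {4,5}:2
  |U|=3: {2,4,5}:2  {3,4,5}:3
  |U|=4: {2,3,4,5}:5
  start at 0(y): 5

5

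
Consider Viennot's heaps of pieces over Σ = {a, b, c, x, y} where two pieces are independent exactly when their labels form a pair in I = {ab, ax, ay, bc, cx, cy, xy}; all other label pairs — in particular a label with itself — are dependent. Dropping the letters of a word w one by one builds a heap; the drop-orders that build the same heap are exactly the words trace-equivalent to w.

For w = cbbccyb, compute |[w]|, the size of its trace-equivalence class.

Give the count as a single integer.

35

0(c) covers ∅
1(b) covers ∅
2(b) covers 1:b
3(c) covers 0:c
4(c) covers 3:c
5(y) covers 2:b
6(b) covers 5:y
floor of heap: 0:c, 1:b
completions by unplaced set U, small U first (add the entries for U minus each lowest piece of U):
  |U|=1: {4}:1  {6}:1
  |U|=2: {3,4}:1  {4,6}:2  {5,6}:1
  |U|=3: {0,3,4}:1  {2,5,6}:1  {3,4,6}:3  {4,5,6}:3
  |U|=4: {0,3,4,6}:4  {1,2,5,6}:1  {2,4,5,6}:4  {3,4,5,6}:6
  |U|=5: {0,3,4,5,6}:10  {1,2,4,5,6}:5  {2,3,4,5,6}:10
  start at 0(c): 15
  start at 1(b): 20
sum over floor = 35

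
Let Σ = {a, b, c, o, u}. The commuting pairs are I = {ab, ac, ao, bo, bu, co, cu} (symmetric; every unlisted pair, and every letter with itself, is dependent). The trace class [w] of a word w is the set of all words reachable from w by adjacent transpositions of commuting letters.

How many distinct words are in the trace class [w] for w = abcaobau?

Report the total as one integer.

224

drop 0:a onto floor
drop 1:b onto floor
drop 2:c onto {1:b}
drop 3:a onto {0:a}
drop 4:o onto floor
drop 5:b onto {2:c}
drop 6:a onto {3:a}
drop 7:u onto {4:o, 6:a}
ground layer = {0:a, 1:b, 4:o}
drop-orders for the pieces not yet dropped (sum over which currently-grounded one goes next):
  1 to go: {5} 1  {7} 1
  2 to go: {2,5} 1  {4,7} 1  {5,7} 2  {6,7} 1
  3 to go: {1,2,5} 1  {2,5,7} 3  {3,6,7} 1  {4,5,7} 3  {4,6,7} 2  {5,6,7} 3
  4 to go: {0,3,6,7} 1  {1,2,5,7} 4  {2,4,5,7} 6  {2,5,6,7} 6  {3,4,6,7} 3  {3,5,6,7} 4  {4,5,6,7} 8
  5 to go: {0,3,4,6,7} 4  {0,3,5,6,7} 5  {1,2,4,5,7} 10  {1,2,5,6,7} 10  {2,3,5,6,7} 10  {2,4,5,6,7} 20  {3,4,5,6,7} 15
  6 to go: {0,2,3,5,6,7} 15  {0,3,4,5,6,7} 24  {1,2,3,5,6,7} 20  {1,2,4,5,6,7} 40  {2,3,4,5,6,7} 45
  if 0:a drops first: 105 orders
  if 1:b drops first: 84 orders
  if 4:o drops first: 35 orders
heap linearizations: 224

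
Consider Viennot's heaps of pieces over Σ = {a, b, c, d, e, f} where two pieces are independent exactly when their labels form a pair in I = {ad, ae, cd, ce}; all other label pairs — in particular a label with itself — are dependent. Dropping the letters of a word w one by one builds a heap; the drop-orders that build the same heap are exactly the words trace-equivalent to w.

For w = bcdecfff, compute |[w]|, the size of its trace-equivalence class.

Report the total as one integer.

6

drop 0:b onto floor
drop 1:c onto {0:b}
drop 2:d onto {0:b}
drop 3:e onto {2:d}
drop 4:c onto {1:c}
drop 5:f onto {3:e, 4:c}
drop 6:f onto {5:f}
drop 7:f onto {6:f}
ground layer = {0:b}
drop-orders for the pieces not yet dropped (sum over which currently-grounded one goes next):
  1 to go: {7} 1
  2 to go: {6,7} 1
  3 to go: {5,6,7} 1
  4 to go: {3,5,6,7} 1  {4,5,6,7} 1
  5 to go: {1,4,5,6,7} 1  {2,3,5,6,7} 1  {3,4,5,6,7} 2
  6 to go: {1,3,4,5,6,7} 3  {2,3,4,5,6,7} 3
  if 0:b drops first: 6 orders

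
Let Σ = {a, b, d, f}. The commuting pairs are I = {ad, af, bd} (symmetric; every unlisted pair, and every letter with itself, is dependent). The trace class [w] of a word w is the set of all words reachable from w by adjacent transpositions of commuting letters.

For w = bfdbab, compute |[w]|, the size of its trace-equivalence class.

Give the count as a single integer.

drop 0:b onto floor
drop 1:f onto {0:b}
drop 2:d onto {1:f}
drop 3:b onto {1:f}
drop 4:a onto {3:b}
drop 5:b onto {4:a}
ground layer = {0:b}
drop-orders for the pieces not yet dropped (sum over which currently-grounded one goes next):
  1 to go: {2} 1  {5} 1
  2 to go: {2,5} 2  {4,5} 1
  3 to go: {2,4,5} 3  {3,4,5} 1
  4 to go: {2,3,4,5} 4
  if 0:b drops first: 4 orders

4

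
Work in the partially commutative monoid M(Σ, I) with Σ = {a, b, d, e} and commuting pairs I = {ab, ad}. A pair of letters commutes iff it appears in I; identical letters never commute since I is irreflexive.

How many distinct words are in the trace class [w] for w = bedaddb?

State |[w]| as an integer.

#0=b has no predecessor
#1=e depends on [0:b]
#2=d depends on [1:e]
#3=a depends on [1:e]
#4=d depends on [2:d]
#5=d depends on [4:d]
#6=b depends on [5:d]
sources: [0:b]
N(rest) = Σ N(rest − s) over sources s of rest; N(one piece) = 1:
  size 1 → [3]=1  [6]=1
  size 2 → [3,6]=2  [5,6]=1
  size 3 → [3,5,6]=3  [4,5,6]=1
  size 4 → [2,4,5,6]=1  [3,4,5,6]=4
  size 5 → [2,3,4,5,6]=5
  first=0(b) contributes 5

5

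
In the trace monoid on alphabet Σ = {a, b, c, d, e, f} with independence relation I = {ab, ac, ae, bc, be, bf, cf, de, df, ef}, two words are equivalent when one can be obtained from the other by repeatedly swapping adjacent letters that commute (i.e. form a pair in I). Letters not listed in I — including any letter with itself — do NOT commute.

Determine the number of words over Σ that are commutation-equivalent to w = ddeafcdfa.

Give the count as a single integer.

0(d) covers ∅
1(d) covers 0:d
2(e) covers ∅
3(a) covers 1:d
4(f) covers 3:a
5(c) covers 1:d, 2:e
6(d) covers 3:a, 5:c
7(f) covers 4:f
8(a) covers 6:d, 7:f
floor of heap: 0:d, 2:e
completions by unplaced set U, small U first (add the entries for U minus each lowest piece of U):
  |U|=1: {8}:1
  |U|=2: {6,8}:1  {7,8}:1
  |U|=3: {4,7,8}:1  {5,6,8}:1  {6,7,8}:2
  |U|=4: {2,5,6,8}:1  {4,6,7,8}:3  {5,6,7,8}:3
  |U|=5: {2,5,6,7,8}:4  {3,4,6,7,8}:3  {4,5,6,7,8}:6
  |U|=6: {2,4,5,6,7,8}:10  {3,4,5,6,7,8}:9
  |U|=7: {1,3,4,5,6,7,8}:9  {2,3,4,5,6,7,8}:19
  start at 0(d): 28
  start at 2(e): 9
sum over floor = 37

37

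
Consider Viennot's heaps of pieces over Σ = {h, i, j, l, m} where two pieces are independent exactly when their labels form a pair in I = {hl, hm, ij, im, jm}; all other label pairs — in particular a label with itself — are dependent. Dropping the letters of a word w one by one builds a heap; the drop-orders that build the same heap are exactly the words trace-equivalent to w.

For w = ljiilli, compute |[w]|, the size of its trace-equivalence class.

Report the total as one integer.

3

drop 0:l onto floor
drop 1:j onto {0:l}
drop 2:i onto {0:l}
drop 3:i onto {2:i}
drop 4:l onto {1:j, 3:i}
drop 5:l onto {4:l}
drop 6:i onto {5:l}
ground layer = {0:l}
drop-orders for the pieces not yet dropped (sum over which currently-grounded one goes next):
  1 to go: {6} 1
  2 to go: {5,6} 1
  3 to go: {4,5,6} 1
  4 to go: {1,4,5,6} 1  {3,4,5,6} 1
  5 to go: {1,3,4,5,6} 2  {2,3,4,5,6} 1
  if 0:l drops first: 3 orders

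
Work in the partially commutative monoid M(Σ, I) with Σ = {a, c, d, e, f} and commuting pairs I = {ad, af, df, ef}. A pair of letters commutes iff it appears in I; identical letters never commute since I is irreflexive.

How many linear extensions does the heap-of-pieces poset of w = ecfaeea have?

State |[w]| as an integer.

5

piece 0:e — minimal
piece 1:c rests on {0:e}
piece 2:f rests on {1:c}
piece 3:a rests on {1:c}
piece 4:e rests on {3:a}
piece 5:e rests on {4:e}
piece 6:a rests on {5:e}
minimal pieces: {0:e}
ways to finish when only these pieces remain (= sum over removing one remaining piece with nothing left below it):
  1 left: {2}→1  {6}→1
  2 left: {2,6}→2  {5,6}→1
  3 left: {2,5,6}→3  {4,5,6}→1
  4 left: {2,4,5,6}→4  {3,4,5,6}→1
  5 left: {2,3,4,5,6}→5
  placing 0:e first → 5 extensions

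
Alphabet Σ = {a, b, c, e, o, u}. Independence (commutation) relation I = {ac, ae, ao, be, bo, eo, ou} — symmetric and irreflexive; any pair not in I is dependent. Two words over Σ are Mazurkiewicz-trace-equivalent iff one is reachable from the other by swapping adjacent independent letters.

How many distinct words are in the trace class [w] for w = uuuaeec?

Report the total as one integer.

0(u) covers ∅
1(u) covers 0:u
2(u) covers 1:u
3(a) covers 2:u
4(e) covers 2:u
5(e) covers 4:e
6(c) covers 5:e
floor of heap: 0:u
completions by unplaced set U, small U first (add the entries for U minus each lowest piece of U):
  |U|=1: {3}:1  {6}:1
  |U|=2: {3,6}:2  {5,6}:1
  |U|=3: {3,5,6}:3  {4,5,6}:1
  |U|=4: {3,4,5,6}:4
  |U|=5: {2,3,4,5,6}:4
  start at 0(u): 4

4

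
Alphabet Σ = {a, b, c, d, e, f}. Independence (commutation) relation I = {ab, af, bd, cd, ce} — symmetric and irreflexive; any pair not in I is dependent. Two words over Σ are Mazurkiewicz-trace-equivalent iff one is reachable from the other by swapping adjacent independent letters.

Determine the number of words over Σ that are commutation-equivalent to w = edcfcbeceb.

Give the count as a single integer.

9

drop 0:e onto floor
drop 1:d onto {0:e}
drop 2:c onto floor
drop 3:f onto {1:d, 2:c}
drop 4:c onto {3:f}
drop 5:b onto {4:c}
drop 6:e onto {5:b}
drop 7:c onto {5:b}
drop 8:e onto {6:e}
drop 9:b onto {7:c, 8:e}
ground layer = {0:e, 2:c}
drop-orders for the pieces not yet dropped (sum over which currently-grounded one goes next):
  1 to go: {9} 1
  2 to go: {7,9} 1  {8,9} 1
  3 to go: {6,8,9} 1  {7,8,9} 2
  4 to go: {6,7,8,9} 3
  5 to go: {5,6,7,8,9} 3
  6 to go: {4,5,6,7,8,9} 3
  7 to go: {3,4,5,6,7,8,9} 3
  8 to go: {1,3,4,5,6,7,8,9} 3  {2,3,4,5,6,7,8,9} 3
  if 0:e drops first: 6 orders
  if 2:c drops first: 3 orders
heap linearizations: 9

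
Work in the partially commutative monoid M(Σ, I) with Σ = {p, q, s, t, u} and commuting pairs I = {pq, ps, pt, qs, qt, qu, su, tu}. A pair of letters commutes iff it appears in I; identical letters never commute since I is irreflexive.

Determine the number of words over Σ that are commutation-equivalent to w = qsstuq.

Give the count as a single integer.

60

drop 0:q onto floor
drop 1:s onto floor
drop 2:s onto {1:s}
drop 3:t onto {2:s}
drop 4:u onto floor
drop 5:q onto {0:q}
ground layer = {0:q, 1:s, 4:u}
drop-orders for the pieces not yet dropped (sum over which currently-grounded one goes next):
  1 to go: {3} 1  {4} 1  {5} 1
  2 to go: {0,5} 1  {2,3} 1  {3,4} 2  {3,5} 2  {4,5} 2
  3 to go: {0,3,5} 3  {0,4,5} 3  {1,2,3} 1  {2,3,4} 3  {2,3,5} 3  {3,4,5} 6
  4 to go: {0,2,3,5} 6  {0,3,4,5} 12  {1,2,3,4} 4  {1,2,3,5} 4  {2,3,4,5} 12
  if 0:q drops first: 20 orders
  if 1:s drops first: 30 orders
  if 4:u drops first: 10 orders
heap linearizations: 60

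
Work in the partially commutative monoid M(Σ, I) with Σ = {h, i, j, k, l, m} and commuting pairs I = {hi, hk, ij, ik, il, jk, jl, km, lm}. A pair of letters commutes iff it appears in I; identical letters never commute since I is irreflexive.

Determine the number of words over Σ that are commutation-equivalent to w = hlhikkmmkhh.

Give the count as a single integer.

0(h) covers ∅
1(l) covers 0:h
2(h) covers 1:l
3(i) covers ∅
4(k) covers 1:l
5(k) covers 4:k
6(m) covers 2:h, 3:i
7(m) covers 6:m
8(k) covers 5:k
9(h) covers 7:m
10(h) covers 9:h
floor of heap: 0:h, 3:i
completions by unplaced set U, small U first (add the entries for U minus each lowest piece of U):
  |U|=1: {8}:1  {10}:1
  |U|=2: {5,8}:1  {8,10}:2  {9,10}:1
  |U|=3: {4,5,8}:1  {5,8,10}:3  {7,9,10}:1  {8,9,10}:3
  |U|=4: {4,5,8,10}:4  {5,8,9,10}:6  {6,7,9,10}:1  {7,8,9,10}:4
  |U|=5: {2,6,7,9,10}:1  {3,6,7,9,10}:1  {4,5,8,9,10}:10  {5,7,8,9,10}:10  {6,7,8,9,10}:5
  |U|=6: {2,3,6,7,9,10}:2  {2,6,7,8,9,10}:6  {3,6,7,8,9,10}:6  {4,5,7,8,9,10}:20  {5,6,7,8,9,10}:15
  |U|=7: {2,3,6,7,8,9,10}:14  {2,5,6,7,8,9,10}:21  {3,5,6,7,8,9,10}:21  {4,5,6,7,8,9,10}:35
  |U|=8: {2,3,5,6,7,8,9,10}:56  {2,4,5,6,7,8,9,10}:56  {3,4,5,6,7,8,9,10}:56
  |U|=9: {1,2,4,5,6,7,8,9,10}:56  {2,3,4,5,6,7,8,9,10}:168
  start at 0(h): 224
  start at 3(i): 56
sum over floor = 280

280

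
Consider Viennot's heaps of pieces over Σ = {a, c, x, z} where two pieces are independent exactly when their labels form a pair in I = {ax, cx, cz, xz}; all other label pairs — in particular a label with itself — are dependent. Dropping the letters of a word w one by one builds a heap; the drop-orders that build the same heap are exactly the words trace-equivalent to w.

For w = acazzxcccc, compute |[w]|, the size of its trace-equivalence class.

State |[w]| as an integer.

drop 0:a onto floor
drop 1:c onto {0:a}
drop 2:a onto {1:c}
drop 3:z onto {2:a}
drop 4:z onto {3:z}
drop 5:x onto floor
drop 6:c onto {2:a}
drop 7:c onto {6:c}
drop 8:c onto {7:c}
drop 9:c onto {8:c}
ground layer = {0:a, 5:x}
drop-orders for the pieces not yet dropped (sum over which currently-grounded one goes next):
  1 to go: {4} 1  {5} 1  {9} 1
  2 to go: {3,4} 1  {4,5} 2  {4,9} 2  {5,9} 2  {8,9} 1
  3 to go: {3,4,5} 3  {3,4,9} 3  {4,5,9} 6  {4,8,9} 3  {5,8,9} 3  {7,8,9} 1
  4 to go: {3,4,5,9} 12  {3,4,8,9} 6  {4,5,8,9} 12  {4,7,8,9} 4  {5,7,8,9} 4  {6,7,8,9} 1
  5 to go: {3,4,5,8,9} 30  {3,4,7,8,9} 10  {4,5,7,8,9} 20  {4,6,7,8,9} 5  {5,6,7,8,9} 5
  6 to go: {3,4,5,7,8,9} 60  {3,4,6,7,8,9} 15  {4,5,6,7,8,9} 30
  7 to go: {2,3,4,6,7,8,9} 15  {3,4,5,6,7,8,9} 105
  8 to go: {1,2,3,4,6,7,8,9} 15  {2,3,4,5,6,7,8,9} 120
  if 0:a drops first: 135 orders
  if 5:x drops first: 15 orders
heap linearizations: 150

150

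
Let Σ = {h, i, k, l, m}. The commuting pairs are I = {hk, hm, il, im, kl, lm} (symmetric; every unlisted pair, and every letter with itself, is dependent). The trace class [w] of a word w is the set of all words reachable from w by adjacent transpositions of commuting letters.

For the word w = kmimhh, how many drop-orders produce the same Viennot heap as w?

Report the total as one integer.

10

0(k) covers ∅
1(m) covers 0:k
2(i) covers 0:k
3(m) covers 1:m
4(h) covers 2:i
5(h) covers 4:h
floor of heap: 0:k
completions by unplaced set U, small U first (add the entries for U minus each lowest piece of U):
  |U|=1: {3}:1  {5}:1
  |U|=2: {1,3}:1  {3,5}:2  {4,5}:1
  |U|=3: {1,3,5}:3  {2,4,5}:1  {3,4,5}:3
  |U|=4: {1,3,4,5}:6  {2,3,4,5}:4
  start at 0(k): 10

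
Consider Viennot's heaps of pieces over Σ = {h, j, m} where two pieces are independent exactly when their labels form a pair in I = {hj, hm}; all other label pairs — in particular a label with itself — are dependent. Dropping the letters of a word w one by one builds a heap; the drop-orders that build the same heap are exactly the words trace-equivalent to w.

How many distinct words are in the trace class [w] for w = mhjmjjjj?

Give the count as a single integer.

0(m) covers ∅
1(h) covers ∅
2(j) covers 0:m
3(m) covers 2:j
4(j) covers 3:m
5(j) covers 4:j
6(j) covers 5:j
7(j) covers 6:j
floor of heap: 0:m, 1:h
completions by unplaced set U, small U first (add the entries for U minus each lowest piece of U):
  |U|=1: {1}:1  {7}:1
  |U|=2: {1,7}:2  {6,7}:1
  |U|=3: {1,6,7}:3  {5,6,7}:1
  |U|=4: {1,5,6,7}:4  {4,5,6,7}:1
  |U|=5: {1,4,5,6,7}:5  {3,4,5,6,7}:1
  |U|=6: {1,3,4,5,6,7}:6  {2,3,4,5,6,7}:1
  start at 0(m): 7
  start at 1(h): 1
sum over floor = 8

8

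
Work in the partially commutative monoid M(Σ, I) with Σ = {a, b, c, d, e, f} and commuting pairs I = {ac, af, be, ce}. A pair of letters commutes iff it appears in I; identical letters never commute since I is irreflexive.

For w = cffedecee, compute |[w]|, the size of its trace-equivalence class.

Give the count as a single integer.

#0=c has no predecessor
#1=f depends on [0:c]
#2=f depends on [1:f]
#3=e depends on [2:f]
#4=d depends on [3:e]
#5=e depends on [4:d]
#6=c depends on [4:d]
#7=e depends on [5:e]
#8=e depends on [7:e]
sources: [0:c]
N(rest) = Σ N(rest − s) over sources s of rest; N(one piece) = 1:
  size 1 → [6]=1  [8]=1
  size 2 → [6,8]=2  [7,8]=1
  size 3 → [5,7,8]=1  [6,7,8]=3
  size 4 → [5,6,7,8]=4
  size 5 → [4,5,6,7,8]=4
  size 6 → [3,4,5,6,7,8]=4
  size 7 → [2,3,4,5,6,7,8]=4
  first=0(c) contributes 4

4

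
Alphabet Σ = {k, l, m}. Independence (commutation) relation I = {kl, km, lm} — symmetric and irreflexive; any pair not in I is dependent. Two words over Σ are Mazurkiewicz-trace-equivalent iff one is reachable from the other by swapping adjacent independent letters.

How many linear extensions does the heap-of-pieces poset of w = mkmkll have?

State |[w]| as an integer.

90

#0=m has no predecessor
#1=k has no predecessor
#2=m depends on [0:m]
#3=k depends on [1:k]
#4=l has no predecessor
#5=l depends on [4:l]
sources: [0:m, 1:k, 4:l]
N(rest) = Σ N(rest − s) over sources s of rest; N(one piece) = 1:
  size 1 → [2]=1  [3]=1  [5]=1
  size 2 → [0,2]=1  [1,3]=1  [2,3]=2  [2,5]=2  [3,5]=2  [4,5]=1
  size 3 → [0,2,3]=3  [0,2,5]=3  [1,2,3]=3  [1,3,5]=3  [2,3,5]=6  [2,4,5]=3  [3,4,5]=3
  size 4 → [0,1,2,3]=6  [0,2,3,5]=12  [0,2,4,5]=6  [1,2,3,5]=12  [1,3,4,5]=6  [2,3,4,5]=12
  first=0(m) contributes 30
  first=1(k) contributes 30
  first=4(l) contributes 30
|[w]| = 90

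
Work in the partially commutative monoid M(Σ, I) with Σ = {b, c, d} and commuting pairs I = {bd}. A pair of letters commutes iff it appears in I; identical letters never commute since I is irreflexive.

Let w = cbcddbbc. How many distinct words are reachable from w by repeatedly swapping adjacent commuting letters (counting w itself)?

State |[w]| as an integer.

6

#0=c has no predecessor
#1=b depends on [0:c]
#2=c depends on [1:b]
#3=d depends on [2:c]
#4=d depends on [3:d]
#5=b depends on [2:c]
#6=b depends on [5:b]
#7=c depends on [4:d, 6:b]
sources: [0:c]
N(rest) = Σ N(rest − s) over sources s of rest; N(one piece) = 1:
  size 1 → [7]=1
  size 2 → [4,7]=1  [6,7]=1
  size 3 → [3,4,7]=1  [4,6,7]=2  [5,6,7]=1
  size 4 → [3,4,6,7]=3  [4,5,6,7]=3
  size 5 → [3,4,5,6,7]=6
  size 6 → [2,3,4,5,6,7]=6
  first=0(c) contributes 6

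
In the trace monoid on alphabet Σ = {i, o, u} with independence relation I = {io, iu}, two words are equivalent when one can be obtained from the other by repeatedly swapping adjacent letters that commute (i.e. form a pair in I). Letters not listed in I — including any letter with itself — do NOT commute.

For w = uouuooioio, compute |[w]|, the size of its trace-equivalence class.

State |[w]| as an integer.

#0=u has no predecessor
#1=o depends on [0:u]
#2=u depends on [1:o]
#3=u depends on [2:u]
#4=o depends on [3:u]
#5=o depends on [4:o]
#6=i has no predecessor
#7=o depends on [5:o]
#8=i depends on [6:i]
#9=o depends on [7:o]
sources: [0:u, 6:i]
N(rest) = Σ N(rest − s) over sources s of rest; N(one piece) = 1:
  size 1 → [8]=1  [9]=1
  size 2 → [6,8]=1  [7,9]=1  [8,9]=2
  size 3 → [5,7,9]=1  [6,8,9]=3  [7,8,9]=3
  size 4 → [4,5,7,9]=1  [5,7,8,9]=4  [6,7,8,9]=6
  size 5 → [3,4,5,7,9]=1  [4,5,7,8,9]=5  [5,6,7,8,9]=10
  size 6 → [2,3,4,5,7,9]=1  [3,4,5,7,8,9]=6  [4,5,6,7,8,9]=15
  size 7 → [1,2,3,4,5,7,9]=1  [2,3,4,5,7,8,9]=7  [3,4,5,6,7,8,9]=21
  size 8 → [0,1,2,3,4,5,7,9]=1  [1,2,3,4,5,7,8,9]=8  [2,3,4,5,6,7,8,9]=28
  first=0(u) contributes 36
  first=6(i) contributes 9
|[w]| = 45

45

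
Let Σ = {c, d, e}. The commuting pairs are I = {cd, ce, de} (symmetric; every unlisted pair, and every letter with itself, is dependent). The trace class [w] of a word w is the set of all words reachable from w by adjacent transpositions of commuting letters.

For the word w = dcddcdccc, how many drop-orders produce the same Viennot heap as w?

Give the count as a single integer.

126

0(d) covers ∅
1(c) covers ∅
2(d) covers 0:d
3(d) covers 2:d
4(c) covers 1:c
5(d) covers 3:d
6(c) covers 4:c
7(c) covers 6:c
8(c) covers 7:c
floor of heap: 0:d, 1:c
completions by unplaced set U, small U first (add the entries for U minus each lowest piece of U):
  |U|=1: {5}:1  {8}:1
  |U|=2: {3,5}:1  {5,8}:2  {7,8}:1
  |U|=3: {2,3,5}:1  {3,5,8}:3  {5,7,8}:3  {6,7,8}:1
  |U|=4: {0,2,3,5}:1  {2,3,5,8}:4  {3,5,7,8}:6  {4,6,7,8}:1  {5,6,7,8}:4
  |U|=5: {0,2,3,5,8}:5  {1,4,6,7,8}:1  {2,3,5,7,8}:10  {3,5,6,7,8}:10  {4,5,6,7,8}:5
  |U|=6: {0,2,3,5,7,8}:15  {1,4,5,6,7,8}:6  {2,3,5,6,7,8}:20  {3,4,5,6,7,8}:15
  |U|=7: {0,2,3,5,6,7,8}:35  {1,3,4,5,6,7,8}:21  {2,3,4,5,6,7,8}:35
  start at 0(d): 56
  start at 1(c): 70
sum over floor = 126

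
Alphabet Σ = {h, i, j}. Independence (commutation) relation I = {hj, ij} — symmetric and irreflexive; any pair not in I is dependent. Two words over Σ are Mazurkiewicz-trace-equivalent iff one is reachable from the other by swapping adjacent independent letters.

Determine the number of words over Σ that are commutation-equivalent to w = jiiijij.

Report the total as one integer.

piece 0:j — minimal
piece 1:i — minimal
piece 2:i rests on {1:i}
piece 3:i rests on {2:i}
piece 4:j rests on {0:j}
piece 5:i rests on {3:i}
piece 6:j rests on {4:j}
minimal pieces: {0:j, 1:i}
ways to finish when only these pieces remain (= sum over removing one remaining piece with nothing left below it):
  1 left: {5}→1  {6}→1
  2 left: {3,5}→1  {4,6}→1  {5,6}→2
  3 left: {0,4,6}→1  {2,3,5}→1  {3,5,6}→3  {4,5,6}→3
  4 left: {0,4,5,6}→4  {1,2,3,5}→1  {2,3,5,6}→4  {3,4,5,6}→6
  5 left: {0,3,4,5,6}→10  {1,2,3,5,6}→5  {2,3,4,5,6}→10
  placing 0:j first → 15 extensions
  placing 1:i first → 20 extensions
total linear extensions = 35

35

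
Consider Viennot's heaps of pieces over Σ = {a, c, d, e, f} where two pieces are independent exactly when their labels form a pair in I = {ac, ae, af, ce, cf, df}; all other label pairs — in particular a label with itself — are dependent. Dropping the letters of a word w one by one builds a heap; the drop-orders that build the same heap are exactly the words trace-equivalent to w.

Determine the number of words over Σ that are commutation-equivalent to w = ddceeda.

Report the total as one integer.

#0=d has no predecessor
#1=d depends on [0:d]
#2=c depends on [1:d]
#3=e depends on [1:d]
#4=e depends on [3:e]
#5=d depends on [2:c, 4:e]
#6=a depends on [5:d]
sources: [0:d]
N(rest) = Σ N(rest − s) over sources s of rest; N(one piece) = 1:
  size 1 → [6]=1
  size 2 → [5,6]=1
  size 3 → [2,5,6]=1  [4,5,6]=1
  size 4 → [2,4,5,6]=2  [3,4,5,6]=1
  size 5 → [2,3,4,5,6]=3
  first=0(d) contributes 3

3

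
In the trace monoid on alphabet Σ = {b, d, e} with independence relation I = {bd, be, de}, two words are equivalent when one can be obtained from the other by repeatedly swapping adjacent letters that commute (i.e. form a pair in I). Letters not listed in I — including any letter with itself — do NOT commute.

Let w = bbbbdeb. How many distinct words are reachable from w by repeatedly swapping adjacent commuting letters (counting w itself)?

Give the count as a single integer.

piece 0:b — minimal
piece 1:b rests on {0:b}
piece 2:b rests on {1:b}
piece 3:b rests on {2:b}
piece 4:d — minimal
piece 5:e — minimal
piece 6:b rests on {3:b}
minimal pieces: {0:b, 4:d, 5:e}
ways to finish when only these pieces remain (= sum over removing one remaining piece with nothing left below it):
  1 left: {4}→1  {5}→1  {6}→1
  2 left: {3,6}→1  {4,5}→2  {4,6}→2  {5,6}→2
  3 left: {2,3,6}→1  {3,4,6}→3  {3,5,6}→3  {4,5,6}→6
  4 left: {1,2,3,6}→1  {2,3,4,6}→4  {2,3,5,6}→4  {3,4,5,6}→12
  5 left: {0,1,2,3,6}→1  {1,2,3,4,6}→5  {1,2,3,5,6}→5  {2,3,4,5,6}→20
  placing 0:b first → 30 extensions
  placing 4:d first → 6 extensions
  placing 5:e first → 6 extensions
total linear extensions = 42

42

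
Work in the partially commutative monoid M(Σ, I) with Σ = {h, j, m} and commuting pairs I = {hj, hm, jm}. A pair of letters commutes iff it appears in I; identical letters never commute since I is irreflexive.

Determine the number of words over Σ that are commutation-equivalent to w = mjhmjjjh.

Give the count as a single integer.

420

drop 0:m onto floor
drop 1:j onto floor
drop 2:h onto floor
drop 3:m onto {0:m}
drop 4:j onto {1:j}
drop 5:j onto {4:j}
drop 6:j onto {5:j}
drop 7:h onto {2:h}
ground layer = {0:m, 1:j, 2:h}
drop-orders for the pieces not yet dropped (sum over which currently-grounded one goes next):
  1 to go: {3} 1  {6} 1  {7} 1
  2 to go: {0,3} 1  {2,7} 1  {3,6} 2  {3,7} 2  {5,6} 1  {6,7} 2
  3 to go: {0,3,6} 3  {0,3,7} 3  {2,3,7} 3  {2,6,7} 3  {3,5,6} 3  {3,6,7} 6  {4,5,6} 1  {5,6,7} 3
  4 to go: {0,2,3,7} 6  {0,3,5,6} 6  {0,3,6,7} 12  {1,4,5,6} 1  {2,3,6,7} 12  {2,5,6,7} 6  {3,4,5,6} 4  {3,5,6,7} 12  {4,5,6,7} 4
  5 to go: {0,2,3,6,7} 30  {0,3,4,5,6} 10  {0,3,5,6,7} 30  {1,3,4,5,6} 5  {1,4,5,6,7} 5  {2,3,5,6,7} 30  {2,4,5,6,7} 10  {3,4,5,6,7} 20
  6 to go: {0,1,3,4,5,6} 15  {0,2,3,5,6,7} 90  {0,3,4,5,6,7} 60  {1,2,4,5,6,7} 15  {1,3,4,5,6,7} 30  {2,3,4,5,6,7} 60
  if 0:m drops first: 105 orders
  if 1:j drops first: 210 orders
  if 2:h drops first: 105 orders
heap linearizations: 420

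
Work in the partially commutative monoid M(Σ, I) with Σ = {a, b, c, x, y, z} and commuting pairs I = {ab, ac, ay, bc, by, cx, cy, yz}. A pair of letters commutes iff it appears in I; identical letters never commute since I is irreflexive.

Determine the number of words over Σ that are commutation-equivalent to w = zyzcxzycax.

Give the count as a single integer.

86

0(z) covers ∅
1(y) covers ∅
2(z) covers 0:z
3(c) covers 2:z
4(x) covers 1:y, 2:z
5(z) covers 3:c, 4:x
6(y) covers 4:x
7(c) covers 5:z
8(a) covers 5:z
9(x) covers 6:y, 8:a
floor of heap: 0:z, 1:y
completions by unplaced set U, small U first (add the entries for U minus each lowest piece of U):
  |U|=1: {7}:1  {9}:1
  |U|=2: {6,9}:1  {7,9}:2  {8,9}:1
  |U|=3: {6,7,9}:3  {6,8,9}:2  {7,8,9}:3
  |U|=4: {5,7,8,9}:3  {6,7,8,9}:8
  |U|=5: {3,5,7,8,9}:3  {5,6,7,8,9}:11
  |U|=6: {3,5,6,7,8,9}:14  {4,5,6,7,8,9}:11
  |U|=7: {1,4,5,6,7,8,9}:11  {3,4,5,6,7,8,9}:25
  |U|=8: {1,3,4,5,6,7,8,9}:36  {2,3,4,5,6,7,8,9}:25
  start at 0(z): 61
  start at 1(y): 25
sum over floor = 86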